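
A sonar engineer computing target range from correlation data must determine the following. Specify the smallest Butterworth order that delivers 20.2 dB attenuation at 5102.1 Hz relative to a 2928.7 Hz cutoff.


Butterworth filter order formula:
n = log10(10^(A/10) - 1) / (2 * log10(f_stop/f_pass))
10^(20.2/10) - 1 = 103.7129
f_stop/f_pass = 5102.1 / 2928.7 = 1.7421
n = 4.1809 -> ceil = 5

5


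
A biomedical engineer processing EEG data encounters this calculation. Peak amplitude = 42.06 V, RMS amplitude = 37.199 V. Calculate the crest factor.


Crest factor is the ratio of peak to RMS:
CF = V_peak / V_rms
   = 42.06 / 37.199
   = 1.1307

1.1307


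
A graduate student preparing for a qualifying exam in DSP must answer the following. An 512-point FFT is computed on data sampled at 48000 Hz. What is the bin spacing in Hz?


DFT frequency resolution:
df = fs / N
   = 48000 / 512
   = 93.75 Hz

93.75 Hz


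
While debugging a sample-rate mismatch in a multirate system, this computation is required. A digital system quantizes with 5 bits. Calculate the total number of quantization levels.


Number of quantization levels = 2^N
= 2^5
= 32

32


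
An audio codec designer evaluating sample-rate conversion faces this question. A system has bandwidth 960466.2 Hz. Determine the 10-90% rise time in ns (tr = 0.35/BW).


Rise time from bandwidth relationship:
tr = 0.35 / BW
   = 0.35 / 960466.2
   = 3.644063685e-07 s
   = 364.4064 ns

364.4064 ns


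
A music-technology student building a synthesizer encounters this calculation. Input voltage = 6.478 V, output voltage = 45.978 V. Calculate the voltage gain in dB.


Voltage gain in dB:
G = 20 * log10(Vout / Vin)
  = 20 * log10(45.978 / 6.478)
  = 20 * log10(7.097561)
  = 20 * 0.851109
  = 17.02 dB

17.02 dB


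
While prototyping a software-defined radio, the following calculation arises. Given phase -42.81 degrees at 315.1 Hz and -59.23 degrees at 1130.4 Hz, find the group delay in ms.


Group delay from phase difference:
tau = -d(phi)/d(omega)
d(phi) = -16.42 deg = -0.286583 rad
d(omega) = 2*pi*(1130.4 - 315.1) = 5122.681 rad/s
tau = -(-0.286583) / 5122.681
    = 0.0559 ms

0.0559 ms


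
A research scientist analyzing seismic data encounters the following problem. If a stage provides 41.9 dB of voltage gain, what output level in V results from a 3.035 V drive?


Output voltage from dB gain:
V_out = V_in * 10^(gain_dB / 20)
      = 3.035 * 10^(41.9 / 20)
      = 3.035 * 124.451461
      = 377.7102 V

377.7102 V


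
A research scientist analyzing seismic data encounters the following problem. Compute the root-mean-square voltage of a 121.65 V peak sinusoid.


RMS voltage for a sinusoidal waveform:
V_rms = V_peak / sqrt(2)
      = 121.65 / 1.414214
      = 86.02 V

86.02 V


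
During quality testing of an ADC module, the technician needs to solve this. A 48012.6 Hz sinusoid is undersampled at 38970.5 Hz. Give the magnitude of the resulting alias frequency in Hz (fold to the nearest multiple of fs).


Compute the nearest integer multiple of fs to the signal:
n = round(48012.6 / 38970.5) = 1
f_alias = |48012.6 - 1 * 38970.5|
        = |48012.6 - 38970.5|
        = 9042.1 Hz

9042.1


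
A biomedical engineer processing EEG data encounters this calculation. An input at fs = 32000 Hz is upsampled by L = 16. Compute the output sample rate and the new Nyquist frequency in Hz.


Step 1 — output sample rate after interpolation by L:
fs_out = L * fs_in = 16 * 32000 = 512000 Hz

Step 2 — Nyquist frequency of the output stream:
f_Nyq = fs_out / 2 = 512000 / 2 = 256000.0 Hz

fs_out = 512000 Hz; f_Nyquist = 256000.0 Hz


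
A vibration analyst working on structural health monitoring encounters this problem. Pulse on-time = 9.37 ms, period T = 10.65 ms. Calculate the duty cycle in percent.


Duty cycle as a percentage:
DC = (t_on / T) * 100
   = (9.37 / 10.65) * 100
   = 0.879812 * 100
   = 87.98 %

87.98 %


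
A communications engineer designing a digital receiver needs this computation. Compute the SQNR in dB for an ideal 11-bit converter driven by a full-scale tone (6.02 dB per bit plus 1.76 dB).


Theoretical SNR for a full-scale sinusoid:
SNR = 6.02 * N + 1.76
    = 6.02 * 11 + 1.76
    = 66.22 + 1.76
    = 67.98 dB

67.98 dB


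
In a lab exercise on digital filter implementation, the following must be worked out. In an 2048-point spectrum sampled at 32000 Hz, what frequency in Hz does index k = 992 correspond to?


Frequency of DFT bin k:
f_k = k * fs / N
    = 992 * 32000 / 2048
    = 31744000 / 2048
    = 15500.0 Hz

15500.0 Hz


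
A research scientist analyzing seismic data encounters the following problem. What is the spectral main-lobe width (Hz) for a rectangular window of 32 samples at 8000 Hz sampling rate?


Main lobe width for a rectangular window:
Width = 2 * fs / N
      = 2 * 8000 / 32
      = 16000 / 32
      = 500.0 Hz

500.0 Hz


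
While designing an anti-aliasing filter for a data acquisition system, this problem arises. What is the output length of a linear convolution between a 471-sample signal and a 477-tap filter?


Linear convolution output length:
L = N + M - 1
  = 471 + 477 - 1
  = 947 samples

947


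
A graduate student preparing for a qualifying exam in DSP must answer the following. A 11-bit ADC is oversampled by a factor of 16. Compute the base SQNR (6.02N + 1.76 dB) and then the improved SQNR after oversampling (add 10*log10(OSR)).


Step 1 — baseline SQNR at Nyquist:
SQNR_base = 6.02*N + 1.76
          = 6.02*11 + 1.76
          = 67.98 dB

Step 2 — oversampling processing gain:
G = 10*log10(OSR) = 10*log10(16) = 12.04 dB

Step 3 — total:
SQNR_total = 67.98 + 12.04 = 80.02 dB

Base SQNR = 67.98 dB; oversampled SQNR = 80.02 dB


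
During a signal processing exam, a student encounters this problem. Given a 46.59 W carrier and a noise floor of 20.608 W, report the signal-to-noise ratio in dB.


SNR in decibels:
SNR = 10 * log10(Ps / Pn)
    = 10 * log10(46.59 / 20.608)
    = 10 * log10(2.2608)
    = 10 * 0.3543
    = 3.54 dB

3.54 dB


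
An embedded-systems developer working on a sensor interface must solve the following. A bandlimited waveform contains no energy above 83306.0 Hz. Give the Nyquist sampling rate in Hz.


The Nyquist rate is twice the maximum frequency component.
fs_min = 2 * fmax
      = 2 * 83306.0
      = 166612.0 Hz

166612.0


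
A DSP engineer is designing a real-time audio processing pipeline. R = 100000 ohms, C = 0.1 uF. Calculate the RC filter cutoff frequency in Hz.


Cutoff frequency of a first-order RC filter:
fc = 1 / (2 * pi * R * C)
C = 0.1 uF = 1e-07 F
fc = 1 / (2 * pi * 100000 * 1e-07)
   = 1 / 0.062831853071796
   = 15.915494 Hz

15.915494 Hz


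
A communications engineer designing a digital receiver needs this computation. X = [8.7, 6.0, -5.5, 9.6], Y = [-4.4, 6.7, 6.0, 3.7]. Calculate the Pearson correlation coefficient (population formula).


Pearson correlation coefficient (population):
r = cov(X,Y) / (std(X) * std(Y))
Mean X = 4.7, Mean Y = 3.0
Cov(X,Y) = -12.99
Std(X) = 6.036141, Std(Y) = 4.414182
r = -0.4875

-0.4875


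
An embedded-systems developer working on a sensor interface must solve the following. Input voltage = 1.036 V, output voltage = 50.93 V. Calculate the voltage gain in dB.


Voltage gain in dB:
G = 20 * log10(Vout / Vin)
  = 20 * log10(50.93 / 1.036)
  = 20 * log10(49.160232)
  = 20 * 1.691614
  = 33.83 dB

33.83 dB


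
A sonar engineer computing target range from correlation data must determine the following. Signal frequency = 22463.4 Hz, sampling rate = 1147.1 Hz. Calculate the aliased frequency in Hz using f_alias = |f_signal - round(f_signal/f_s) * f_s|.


Compute the nearest integer multiple of fs to the signal:
n = round(22463.4 / 1147.1) = 20
f_alias = |22463.4 - 20 * 1147.1|
        = |22463.4 - 22942.0|
        = 478.6 Hz

478.6


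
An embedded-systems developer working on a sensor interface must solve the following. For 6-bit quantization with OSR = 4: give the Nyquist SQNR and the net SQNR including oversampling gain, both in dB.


Step 1 — baseline SQNR at Nyquist:
SQNR_base = 6.02*N + 1.76
          = 6.02*6 + 1.76
          = 37.88 dB

Step 2 — oversampling processing gain:
G = 10*log10(OSR) = 10*log10(4) = 6.02 dB

Step 3 — total:
SQNR_total = 37.88 + 6.02 = 43.9 dB

Base SQNR = 37.88 dB; oversampled SQNR = 43.9 dB


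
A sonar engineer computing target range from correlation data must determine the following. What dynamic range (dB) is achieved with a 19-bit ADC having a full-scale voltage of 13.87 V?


Dynamic range from full-scale to LSB:
V_min = V_max / 2^bits = 13.87 / 2^19
DR = 20 * log10(V_max / V_min)
   = 20 * log10(2^19)
   = 20 * 19 * log10(2)
   = 114.39 dB

114.39 dB


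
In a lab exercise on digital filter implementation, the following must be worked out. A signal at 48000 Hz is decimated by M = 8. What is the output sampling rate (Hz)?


Decimation reduces the sample rate:
fs_out = fs_in / M
       = 48000 / 8
       = 6000.0 Hz

6000.0 Hz


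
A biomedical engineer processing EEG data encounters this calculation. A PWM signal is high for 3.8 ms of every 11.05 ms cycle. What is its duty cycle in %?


Duty cycle as a percentage:
DC = (t_on / T) * 100
   = (3.8 / 11.05) * 100
   = 0.343891 * 100
   = 34.39 %

34.39 %


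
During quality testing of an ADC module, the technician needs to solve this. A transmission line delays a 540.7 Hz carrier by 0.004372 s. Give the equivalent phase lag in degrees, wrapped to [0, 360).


Phase shift from frequency and time delay:
phi = 360 * f * t_delay
    = 360 * 540.7 * 0.004372
    = 851.02 degrees
    mod 360 = 131.02 degrees

131.02 degrees


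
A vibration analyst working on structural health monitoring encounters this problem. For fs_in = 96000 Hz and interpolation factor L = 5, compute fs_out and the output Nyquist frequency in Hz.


Step 1 — output sample rate after interpolation by L:
fs_out = L * fs_in = 5 * 96000 = 480000 Hz

Step 2 — Nyquist frequency of the output stream:
f_Nyq = fs_out / 2 = 480000 / 2 = 240000.0 Hz

fs_out = 480000 Hz; f_Nyquist = 240000.0 Hz


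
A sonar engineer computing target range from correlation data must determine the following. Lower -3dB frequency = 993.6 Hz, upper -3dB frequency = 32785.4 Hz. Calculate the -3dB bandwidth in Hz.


Bandwidth is the difference of -3dB frequencies:
BW = f_high - f_low
   = 32785.4 - 993.6
   = 31791.8 Hz

31791.8 Hz


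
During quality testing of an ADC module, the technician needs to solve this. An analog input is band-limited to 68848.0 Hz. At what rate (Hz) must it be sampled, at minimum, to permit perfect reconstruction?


The Nyquist rate is twice the maximum frequency component.
fs_min = 2 * fmax
      = 2 * 68848.0
      = 137696.0 Hz

137696.0


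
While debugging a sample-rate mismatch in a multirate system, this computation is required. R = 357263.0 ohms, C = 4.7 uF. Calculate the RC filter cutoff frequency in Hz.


Cutoff frequency of a first-order RC filter:
fc = 1 / (2 * pi * R * C)
C = 4.7 uF = 4.7e-06 F
fc = 1 / (2 * pi * 357263.0 * 4.7e-06)
   = 1 / 10.550323272275
   = 0.094784 Hz

0.094784 Hz


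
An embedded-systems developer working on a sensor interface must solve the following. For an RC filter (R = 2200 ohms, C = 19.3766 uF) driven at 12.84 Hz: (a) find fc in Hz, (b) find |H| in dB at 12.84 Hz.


Step 1 — cutoff frequency:
fc = 1 / (2*pi*R*C)
C = 19.3766 uF = 1.93766e-05 F
fc = 1 / (2*pi*2200*1.93766e-05)
   = 3.73353 Hz

Step 2 — magnitude at f = 12.84 Hz:
|H(f)| = 1 / sqrt(1 + (f/fc)^2)
f/fc = 12.84 / 3.73353 = 3.439105
|H| = 1 / sqrt(1 + 11.827443) = 0.2792093
|H|_dB = 20*log10(0.2792093) = -11.08 dB

fc = 3.73353 Hz; |H(12.84 Hz)| = -11.08 dB


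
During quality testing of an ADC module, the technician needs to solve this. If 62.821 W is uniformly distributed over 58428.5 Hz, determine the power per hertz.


Power spectral density:
PSD = P / BW
    = 62.821 / 58428.5
    = 0.00107518 W/Hz

0.00107518 W/Hz


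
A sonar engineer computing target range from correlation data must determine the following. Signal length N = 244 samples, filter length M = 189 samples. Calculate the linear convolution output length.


Linear convolution output length:
L = N + M - 1
  = 244 + 189 - 1
  = 432 samples

432


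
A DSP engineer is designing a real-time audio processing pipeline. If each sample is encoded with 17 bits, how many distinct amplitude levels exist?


Number of quantization levels = 2^N
= 2^17
= 131072

131072


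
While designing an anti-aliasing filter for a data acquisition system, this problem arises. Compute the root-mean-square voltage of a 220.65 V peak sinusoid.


RMS voltage for a sinusoidal waveform:
V_rms = V_peak / sqrt(2)
      = 220.65 / 1.414214
      = 156.023 V

156.023 V


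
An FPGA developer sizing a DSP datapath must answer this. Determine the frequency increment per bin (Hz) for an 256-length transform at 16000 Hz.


DFT frequency resolution:
df = fs / N
   = 16000 / 256
   = 62.5 Hz

62.5 Hz


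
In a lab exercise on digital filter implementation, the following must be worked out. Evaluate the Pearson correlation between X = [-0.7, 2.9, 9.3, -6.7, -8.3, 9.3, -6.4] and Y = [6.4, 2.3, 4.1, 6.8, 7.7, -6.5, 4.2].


Pearson correlation coefficient (population):
r = cov(X,Y) / (std(X) * std(Y))
Mean X = -0.0857, Mean Y = 3.5714
Cov(X,Y) = -22.048163
Std(X) = 6.934063, Std(Y) = 4.459249
r = -0.7131

-0.7131


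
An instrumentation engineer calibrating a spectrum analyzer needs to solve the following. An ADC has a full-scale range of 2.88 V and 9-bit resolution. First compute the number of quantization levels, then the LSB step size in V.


Step 1 — number of quantization levels:
L = 2^N = 2^9 = 512

Step 2 — LSB step size:
delta = Vfs / L
      = 2.88 / 512
      = 0.005625 V

Levels = 512; step size = 0.005625 V


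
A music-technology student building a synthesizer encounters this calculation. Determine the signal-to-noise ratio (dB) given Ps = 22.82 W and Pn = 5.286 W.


SNR in decibels:
SNR = 10 * log10(Ps / Pn)
    = 10 * log10(22.82 / 5.286)
    = 10 * log10(4.3171)
    = 10 * 0.6352
    = 6.35 dB

6.35 dB


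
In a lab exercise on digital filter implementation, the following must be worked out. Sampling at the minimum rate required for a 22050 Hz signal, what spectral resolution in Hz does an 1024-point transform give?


Step 1 — Nyquist sampling rate:
fs = 2 * fmax = 2 * 22050 = 44100 Hz

Step 2 — DFT bin spacing:
df = fs / N = 44100 / 1024 = 43.0664 Hz

43.0664 Hz


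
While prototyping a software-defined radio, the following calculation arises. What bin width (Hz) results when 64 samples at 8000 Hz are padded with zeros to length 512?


Frequency resolution after zero-padding:
N_padded = 64 * 8 = 512
df = fs / N_padded
   = 8000 / 512
   = 15.625 Hz

15.625 Hz


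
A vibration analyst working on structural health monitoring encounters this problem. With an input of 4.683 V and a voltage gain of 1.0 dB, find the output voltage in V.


Output voltage from dB gain:
V_out = V_in * 10^(gain_dB / 20)
      = 4.683 * 10^(1.0 / 20)
      = 4.683 * 1.122018
      = 5.2544 V

5.2544 V


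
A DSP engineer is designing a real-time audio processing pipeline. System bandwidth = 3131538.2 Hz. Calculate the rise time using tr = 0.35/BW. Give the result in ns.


Rise time from bandwidth relationship:
tr = 0.35 / BW
   = 0.35 / 3131538.2
   = 1.117661602e-07 s
   = 111.7662 ns

111.7662 ns


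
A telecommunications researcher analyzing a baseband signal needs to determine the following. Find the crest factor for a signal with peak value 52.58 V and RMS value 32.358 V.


Crest factor is the ratio of peak to RMS:
CF = V_peak / V_rms
   = 52.58 / 32.358
   = 1.6249

1.6249


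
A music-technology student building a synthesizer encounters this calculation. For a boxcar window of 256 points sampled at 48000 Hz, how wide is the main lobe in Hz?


Main lobe width for a rectangular window:
Width = 2 * fs / N
      = 2 * 48000 / 256
      = 96000 / 256
      = 375.0 Hz

375.0 Hz


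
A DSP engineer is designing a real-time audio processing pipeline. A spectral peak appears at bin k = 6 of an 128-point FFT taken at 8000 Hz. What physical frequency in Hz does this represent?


Frequency of DFT bin k:
f_k = k * fs / N
    = 6 * 8000 / 128
    = 48000 / 128
    = 375.0 Hz

375.0 Hz


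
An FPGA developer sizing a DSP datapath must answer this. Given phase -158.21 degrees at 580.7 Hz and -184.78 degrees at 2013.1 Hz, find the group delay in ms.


Group delay from phase difference:
tau = -d(phi)/d(omega)
d(phi) = -26.57 deg = -0.463734 rad
d(omega) = 2*pi*(2013.1 - 580.7) = 9000.0346 rad/s
tau = -(-0.463734) / 9000.0346
    = 0.0515 ms

0.0515 ms


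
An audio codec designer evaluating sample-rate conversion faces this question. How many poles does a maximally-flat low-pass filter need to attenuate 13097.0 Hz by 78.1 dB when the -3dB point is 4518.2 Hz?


Butterworth filter order formula:
n = log10(10^(A/10) - 1) / (2 * log10(f_stop/f_pass))
10^(78.1/10) - 1 = 64565421.9035
f_stop/f_pass = 13097.0 / 4518.2 = 2.8987
n = 8.4486 -> ceil = 9

9


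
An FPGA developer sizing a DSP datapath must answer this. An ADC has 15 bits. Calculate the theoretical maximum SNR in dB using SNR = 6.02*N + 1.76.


Theoretical SNR for a full-scale sinusoid:
SNR = 6.02 * N + 1.76
    = 6.02 * 15 + 1.76
    = 90.3 + 1.76
    = 92.06 dB

92.06 dB


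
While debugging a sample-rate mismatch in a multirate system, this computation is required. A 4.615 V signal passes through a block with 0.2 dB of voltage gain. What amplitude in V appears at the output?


Output voltage from dB gain:
V_out = V_in * 10^(gain_dB / 20)
      = 4.615 * 10^(0.2 / 20)
      = 4.615 * 1.023293
      = 4.7225 V

4.7225 V


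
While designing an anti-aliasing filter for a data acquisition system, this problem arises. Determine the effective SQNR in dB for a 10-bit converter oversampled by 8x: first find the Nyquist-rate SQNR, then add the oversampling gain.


Step 1 — baseline SQNR at Nyquist:
SQNR_base = 6.02*N + 1.76
          = 6.02*10 + 1.76
          = 61.96 dB

Step 2 — oversampling processing gain:
G = 10*log10(OSR) = 10*log10(8) = 9.03 dB

Step 3 — total:
SQNR_total = 61.96 + 9.03 = 70.99 dB

Base SQNR = 61.96 dB; oversampled SQNR = 70.99 dB


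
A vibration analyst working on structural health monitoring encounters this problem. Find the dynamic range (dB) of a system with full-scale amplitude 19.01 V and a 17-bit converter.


Dynamic range from full-scale to LSB:
V_min = V_max / 2^bits = 19.01 / 2^17
DR = 20 * log10(V_max / V_min)
   = 20 * log10(2^17)
   = 20 * 17 * log10(2)
   = 102.35 dB

102.35 dB


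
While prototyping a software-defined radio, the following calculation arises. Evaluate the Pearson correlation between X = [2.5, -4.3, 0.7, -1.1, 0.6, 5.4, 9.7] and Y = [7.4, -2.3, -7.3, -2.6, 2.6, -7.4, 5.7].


Pearson correlation coefficient (population):
r = cov(X,Y) / (std(X) * std(Y))
Mean X = 1.9286, Mean Y = -0.5571
Cov(X,Y) = 7.221633
Std(X) = 4.209077, Std(Y) = 5.50243
r = 0.3118

0.3118


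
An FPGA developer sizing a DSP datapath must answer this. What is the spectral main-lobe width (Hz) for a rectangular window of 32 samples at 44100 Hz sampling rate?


Main lobe width for a rectangular window:
Width = 2 * fs / N
      = 2 * 44100 / 32
      = 88200 / 32
      = 2756.25 Hz

2756.25 Hz


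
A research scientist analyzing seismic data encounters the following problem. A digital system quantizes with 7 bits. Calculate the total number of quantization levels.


Number of quantization levels = 2^N
= 2^7
= 128

128


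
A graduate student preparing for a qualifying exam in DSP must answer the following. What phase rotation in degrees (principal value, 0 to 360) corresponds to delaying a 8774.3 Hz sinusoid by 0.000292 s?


Phase shift from frequency and time delay:
phi = 360 * f * t_delay
    = 360 * 8774.3 * 0.000292
    = 922.35 degrees
    mod 360 = 202.35 degrees

202.35 degrees


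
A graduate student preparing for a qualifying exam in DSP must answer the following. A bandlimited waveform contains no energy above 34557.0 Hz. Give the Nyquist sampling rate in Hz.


The Nyquist rate is twice the maximum frequency component.
fs_min = 2 * fmax
      = 2 * 34557.0
      = 69114.0 Hz

69114.0


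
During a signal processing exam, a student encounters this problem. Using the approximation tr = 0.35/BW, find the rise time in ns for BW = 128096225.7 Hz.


Rise time from bandwidth relationship:
tr = 0.35 / BW
   = 0.35 / 128096225.7
   = 2.732320941e-09 s
   = 2.7323 ns

2.7323 ns


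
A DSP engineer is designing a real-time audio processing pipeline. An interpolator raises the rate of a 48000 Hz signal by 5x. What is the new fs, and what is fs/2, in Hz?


Step 1 — output sample rate after interpolation by L:
fs_out = L * fs_in = 5 * 48000 = 240000 Hz

Step 2 — Nyquist frequency of the output stream:
f_Nyq = fs_out / 2 = 240000 / 2 = 120000.0 Hz

fs_out = 240000 Hz; f_Nyquist = 120000.0 Hz


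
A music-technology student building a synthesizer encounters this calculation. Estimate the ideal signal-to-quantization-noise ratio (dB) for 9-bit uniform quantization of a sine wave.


Theoretical SNR for a full-scale sinusoid:
SNR = 6.02 * N + 1.76
    = 6.02 * 9 + 1.76
    = 54.18 + 1.76
    = 55.94 dB

55.94 dB


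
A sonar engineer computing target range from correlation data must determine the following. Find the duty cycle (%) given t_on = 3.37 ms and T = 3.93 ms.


Duty cycle as a percentage:
DC = (t_on / T) * 100
   = (3.37 / 3.93) * 100
   = 0.857506 * 100
   = 85.75 %

85.75 %


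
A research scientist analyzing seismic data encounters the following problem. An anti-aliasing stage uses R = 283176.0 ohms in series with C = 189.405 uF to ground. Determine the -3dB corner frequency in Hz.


Cutoff frequency of a first-order RC filter:
fc = 1 / (2 * pi * R * C)
C = 189.405 uF = 0.000189405 F
fc = 1 / (2 * pi * 283176.0 * 0.000189405)
   = 1 / 336.9983315506
   = 0.002967 Hz

0.002967 Hz


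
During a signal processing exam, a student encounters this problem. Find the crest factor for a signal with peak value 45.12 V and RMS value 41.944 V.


Crest factor is the ratio of peak to RMS:
CF = V_peak / V_rms
   = 45.12 / 41.944
   = 1.0757

1.0757


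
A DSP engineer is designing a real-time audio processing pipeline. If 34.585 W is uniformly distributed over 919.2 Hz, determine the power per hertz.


Power spectral density:
PSD = P / BW
    = 34.585 / 919.2
    = 0.03762511 W/Hz

0.03762511 W/Hz


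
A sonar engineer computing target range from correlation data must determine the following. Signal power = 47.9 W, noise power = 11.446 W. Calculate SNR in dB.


SNR in decibels:
SNR = 10 * log10(Ps / Pn)
    = 10 * log10(47.9 / 11.446)
    = 10 * log10(4.1849)
    = 10 * 0.6217
    = 6.22 dB

6.22 dB


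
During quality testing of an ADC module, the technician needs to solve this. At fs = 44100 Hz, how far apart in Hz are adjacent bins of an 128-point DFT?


DFT frequency resolution:
df = fs / N
   = 44100 / 128
   = 344.5312 Hz

344.5312 Hz


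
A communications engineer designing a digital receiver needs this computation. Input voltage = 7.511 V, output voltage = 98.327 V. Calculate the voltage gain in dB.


Voltage gain in dB:
G = 20 * log10(Vout / Vin)
  = 20 * log10(98.327 / 7.511)
  = 20 * log10(13.091066)
  = 20 * 1.116975
  = 22.34 dB

22.34 dB


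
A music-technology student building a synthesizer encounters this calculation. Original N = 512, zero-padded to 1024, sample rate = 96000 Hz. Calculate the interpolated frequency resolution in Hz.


Frequency resolution after zero-padding:
N_padded = 512 * 2 = 1024
df = fs / N_padded
   = 96000 / 1024
   = 93.75 Hz

93.75 Hz


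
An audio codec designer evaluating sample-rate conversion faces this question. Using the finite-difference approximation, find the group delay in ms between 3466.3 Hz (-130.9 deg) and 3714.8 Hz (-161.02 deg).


Group delay from phase difference:
tau = -d(phi)/d(omega)
d(phi) = -30.12 deg = -0.525693 rad
d(omega) = 2*pi*(3714.8 - 3466.3) = 1561.3715 rad/s
tau = -(-0.525693) / 1561.3715
    = 0.3367 ms

0.3367 ms


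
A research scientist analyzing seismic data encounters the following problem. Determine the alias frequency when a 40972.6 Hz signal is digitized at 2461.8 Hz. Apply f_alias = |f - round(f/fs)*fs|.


Compute the nearest integer multiple of fs to the signal:
n = round(40972.6 / 2461.8) = 17
f_alias = |40972.6 - 17 * 2461.8|
        = |40972.6 - 41850.6|
        = 878.0 Hz

878.0


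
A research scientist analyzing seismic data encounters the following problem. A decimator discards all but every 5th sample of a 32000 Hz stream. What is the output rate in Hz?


Decimation reduces the sample rate:
fs_out = fs_in / M
       = 32000 / 5
       = 6400.0 Hz

6400.0 Hz


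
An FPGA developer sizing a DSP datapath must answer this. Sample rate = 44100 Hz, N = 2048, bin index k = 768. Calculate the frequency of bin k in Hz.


Frequency of DFT bin k:
f_k = k * fs / N
    = 768 * 44100 / 2048
    = 33868800 / 2048
    = 16537.5 Hz

16537.5 Hz


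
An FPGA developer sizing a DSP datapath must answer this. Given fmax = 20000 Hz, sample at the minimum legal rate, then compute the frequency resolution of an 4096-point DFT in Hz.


Step 1 — Nyquist sampling rate:
fs = 2 * fmax = 2 * 20000 = 40000 Hz

Step 2 — DFT bin spacing:
df = fs / N = 40000 / 4096 = 9.7656 Hz

9.7656 Hz


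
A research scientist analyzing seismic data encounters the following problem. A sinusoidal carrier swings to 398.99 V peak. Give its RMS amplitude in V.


RMS voltage for a sinusoidal waveform:
V_rms = V_peak / sqrt(2)
      = 398.99 / 1.414214
      = 282.129 V

282.129 V


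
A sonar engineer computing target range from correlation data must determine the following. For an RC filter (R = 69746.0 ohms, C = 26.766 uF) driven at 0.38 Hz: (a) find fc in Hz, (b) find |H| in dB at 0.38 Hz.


Step 1 — cutoff frequency:
fc = 1 / (2*pi*R*C)
C = 26.766 uF = 2.6766e-05 F
fc = 1 / (2*pi*69746.0*2.6766e-05)
   = 0.0852545 Hz

Step 2 — magnitude at f = 0.38 Hz:
|H(f)| = 1 / sqrt(1 + (f/fc)^2)
f/fc = 0.38 / 0.0852545 = 4.457243
|H| = 1 / sqrt(1 + 19.867015) = 0.2189121
|H|_dB = 20*log10(0.2189121) = -13.19 dB

fc = 0.0852545 Hz; |H(0.38 Hz)| = -13.19 dB


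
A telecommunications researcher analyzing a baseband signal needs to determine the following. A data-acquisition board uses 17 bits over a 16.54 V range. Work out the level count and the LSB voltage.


Step 1 — number of quantization levels:
L = 2^N = 2^17 = 131072

Step 2 — LSB step size:
delta = Vfs / L
      = 16.54 / 131072
      = 0.00012619 V

Levels = 131072; step size = 0.00012619 V


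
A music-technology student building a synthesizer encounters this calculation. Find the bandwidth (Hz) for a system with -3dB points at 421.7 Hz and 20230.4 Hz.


Bandwidth is the difference of -3dB frequencies:
BW = f_high - f_low
   = 20230.4 - 421.7
   = 19808.7 Hz

19808.7 Hz


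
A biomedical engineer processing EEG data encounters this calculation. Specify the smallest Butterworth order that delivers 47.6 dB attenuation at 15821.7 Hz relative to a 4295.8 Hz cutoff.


Butterworth filter order formula:
n = log10(10^(A/10) - 1) / (2 * log10(f_stop/f_pass))
10^(47.6/10) - 1 = 57542.9937
f_stop/f_pass = 15821.7 / 4295.8 = 3.6831
n = 4.2034 -> ceil = 5

5


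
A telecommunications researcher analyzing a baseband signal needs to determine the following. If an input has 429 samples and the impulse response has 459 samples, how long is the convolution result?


Linear convolution output length:
L = N + M - 1
  = 429 + 459 - 1
  = 887 samples

887


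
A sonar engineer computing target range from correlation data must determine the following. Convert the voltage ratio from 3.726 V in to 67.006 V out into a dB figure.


Voltage gain in dB:
G = 20 * log10(Vout / Vin)
  = 20 * log10(67.006 / 3.726)
  = 20 * log10(17.98336)
  = 20 * 1.254871
  = 25.1 dB

25.1 dB


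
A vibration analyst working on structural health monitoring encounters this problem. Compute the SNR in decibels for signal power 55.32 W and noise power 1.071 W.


SNR in decibels:
SNR = 10 * log10(Ps / Pn)
    = 10 * log10(55.32 / 1.071)
    = 10 * log10(51.6527)
    = 10 * 1.7131
    = 17.13 dB

17.13 dB


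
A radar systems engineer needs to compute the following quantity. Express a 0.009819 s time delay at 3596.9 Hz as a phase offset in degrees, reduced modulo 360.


Phase shift from frequency and time delay:
phi = 360 * f * t_delay
    = 360 * 3596.9 * 0.009819
    = 12714.47 degrees
    mod 360 = 114.47 degrees

114.47 degrees


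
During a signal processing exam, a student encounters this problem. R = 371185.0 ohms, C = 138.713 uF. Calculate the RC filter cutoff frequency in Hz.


Cutoff frequency of a first-order RC filter:
fc = 1 / (2 * pi * R * C)
C = 138.713 uF = 0.000138713 F
fc = 1 / (2 * pi * 371185.0 * 0.000138713)
   = 1 / 323.50980688844
   = 0.003091 Hz

0.003091 Hz


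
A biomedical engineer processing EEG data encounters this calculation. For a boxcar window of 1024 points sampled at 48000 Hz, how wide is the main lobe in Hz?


Main lobe width for a rectangular window:
Width = 2 * fs / N
      = 2 * 48000 / 1024
      = 96000 / 1024
      = 93.75 Hz

93.75 Hz


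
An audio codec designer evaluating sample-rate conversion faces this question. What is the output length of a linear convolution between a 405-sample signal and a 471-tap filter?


Linear convolution output length:
L = N + M - 1
  = 405 + 471 - 1
  = 875 samples

875


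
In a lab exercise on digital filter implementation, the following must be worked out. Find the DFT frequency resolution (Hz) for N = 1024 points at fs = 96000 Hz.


DFT frequency resolution:
df = fs / N
   = 96000 / 1024
   = 93.75 Hz

93.75 Hz


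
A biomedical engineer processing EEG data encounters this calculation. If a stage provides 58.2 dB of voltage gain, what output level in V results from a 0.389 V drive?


Output voltage from dB gain:
V_out = V_in * 10^(gain_dB / 20)
      = 0.389 * 10^(58.2 / 20)
      = 0.389 * 812.830516
      = 316.1911 V

316.1911 V


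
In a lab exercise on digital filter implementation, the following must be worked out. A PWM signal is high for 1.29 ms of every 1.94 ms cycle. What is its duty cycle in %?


Duty cycle as a percentage:
DC = (t_on / T) * 100
   = (1.29 / 1.94) * 100
   = 0.664948 * 100
   = 66.49 %

66.49 %


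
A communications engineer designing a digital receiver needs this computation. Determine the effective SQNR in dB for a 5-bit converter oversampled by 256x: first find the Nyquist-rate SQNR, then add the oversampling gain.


Step 1 — baseline SQNR at Nyquist:
SQNR_base = 6.02*N + 1.76
          = 6.02*5 + 1.76
          = 31.86 dB

Step 2 — oversampling processing gain:
G = 10*log10(OSR) = 10*log10(256) = 24.08 dB

Step 3 — total:
SQNR_total = 31.86 + 24.08 = 55.94 dB

Base SQNR = 31.86 dB; oversampled SQNR = 55.94 dB


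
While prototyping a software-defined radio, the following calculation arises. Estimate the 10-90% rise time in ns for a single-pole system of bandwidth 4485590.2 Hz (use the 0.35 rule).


Rise time from bandwidth relationship:
tr = 0.35 / BW
   = 0.35 / 4485590.2
   = 7.802763614e-08 s
   = 78.0276 ns

78.0276 ns


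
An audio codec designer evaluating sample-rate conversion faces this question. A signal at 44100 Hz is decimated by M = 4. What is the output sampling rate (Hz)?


Decimation reduces the sample rate:
fs_out = fs_in / M
       = 44100 / 4
       = 11025.0 Hz

11025.0 Hz


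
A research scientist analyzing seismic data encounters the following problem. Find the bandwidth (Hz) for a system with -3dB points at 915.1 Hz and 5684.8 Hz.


Bandwidth is the difference of -3dB frequencies:
BW = f_high - f_low
   = 5684.8 - 915.1
   = 4769.7 Hz

4769.7 Hz


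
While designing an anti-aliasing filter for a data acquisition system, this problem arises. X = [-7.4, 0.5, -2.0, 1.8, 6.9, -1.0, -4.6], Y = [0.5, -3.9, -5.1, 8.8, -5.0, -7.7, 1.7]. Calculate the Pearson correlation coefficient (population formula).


Pearson correlation coefficient (population):
r = cov(X,Y) / (std(X) * std(Y))
Mean X = -0.8286, Mean Y = -1.5286
Cov(X,Y) = -3.299388
Std(X) = 4.263035, Std(Y) = 5.206236
r = -0.1487

-0.1487


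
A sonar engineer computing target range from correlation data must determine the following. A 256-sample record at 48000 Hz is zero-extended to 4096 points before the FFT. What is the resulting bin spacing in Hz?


Frequency resolution after zero-padding:
N_padded = 256 * 16 = 4096
df = fs / N_padded
   = 48000 / 4096
   = 11.7188 Hz

11.7188 Hz


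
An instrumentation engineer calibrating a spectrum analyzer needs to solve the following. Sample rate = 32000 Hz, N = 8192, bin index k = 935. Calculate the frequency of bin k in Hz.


Frequency of DFT bin k:
f_k = k * fs / N
    = 935 * 32000 / 8192
    = 29920000 / 8192
    = 3652.344 Hz

3652.344 Hz


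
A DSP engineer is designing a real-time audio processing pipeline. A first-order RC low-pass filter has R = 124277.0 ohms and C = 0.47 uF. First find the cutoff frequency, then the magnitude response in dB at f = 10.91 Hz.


Step 1 — cutoff frequency:
fc = 1 / (2*pi*R*C)
C = 0.47 uF = 4.7e-07 F
fc = 1 / (2*pi*124277.0*4.7e-07)
   = 2.72478 Hz

Step 2 — magnitude at f = 10.91 Hz:
|H(f)| = 1 / sqrt(1 + (f/fc)^2)
f/fc = 10.91 / 2.72478 = 4.003993
|H| = 1 / sqrt(1 + 16.03196) = 0.242308
|H|_dB = 20*log10(0.242308) = -12.31 dB

fc = 2.72478 Hz; |H(10.91 Hz)| = -12.31 dB


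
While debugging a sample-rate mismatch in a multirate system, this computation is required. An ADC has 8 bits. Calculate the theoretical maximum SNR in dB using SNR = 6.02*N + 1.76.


Theoretical SNR for a full-scale sinusoid:
SNR = 6.02 * N + 1.76
    = 6.02 * 8 + 1.76
    = 48.16 + 1.76
    = 49.92 dB

49.92 dB


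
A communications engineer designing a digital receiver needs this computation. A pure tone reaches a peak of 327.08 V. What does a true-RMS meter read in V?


RMS voltage for a sinusoidal waveform:
V_rms = V_peak / sqrt(2)
      = 327.08 / 1.414214
      = 231.28 V

231.28 V


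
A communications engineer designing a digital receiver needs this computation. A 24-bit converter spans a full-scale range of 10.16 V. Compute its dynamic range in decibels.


Dynamic range from full-scale to LSB:
V_min = V_max / 2^bits = 10.16 / 2^24
DR = 20 * log10(V_max / V_min)
   = 20 * log10(2^24)
   = 20 * 24 * log10(2)
   = 144.49 dB

144.49 dB


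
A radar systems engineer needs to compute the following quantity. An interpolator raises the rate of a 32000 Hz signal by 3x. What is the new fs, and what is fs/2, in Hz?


Step 1 — output sample rate after interpolation by L:
fs_out = L * fs_in = 3 * 32000 = 96000 Hz

Step 2 — Nyquist frequency of the output stream:
f_Nyq = fs_out / 2 = 96000 / 2 = 48000.0 Hz

fs_out = 96000 Hz; f_Nyquist = 48000.0 Hz


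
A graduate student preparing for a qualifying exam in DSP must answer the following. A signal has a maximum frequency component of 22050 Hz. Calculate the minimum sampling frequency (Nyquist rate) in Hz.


The Nyquist rate is twice the maximum frequency component.
fs_min = 2 * fmax
      = 2 * 22050
      = 44100 Hz

44100


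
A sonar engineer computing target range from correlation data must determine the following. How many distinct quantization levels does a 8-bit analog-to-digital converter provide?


Number of quantization levels = 2^N
= 2^8
= 256

256


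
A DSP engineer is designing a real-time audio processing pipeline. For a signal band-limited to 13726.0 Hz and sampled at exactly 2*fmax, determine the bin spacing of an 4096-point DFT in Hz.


Step 1 — Nyquist sampling rate:
fs = 2 * fmax = 2 * 13726.0 = 27452.0 Hz

Step 2 — DFT bin spacing:
df = fs / N = 27452.0 / 4096 = 6.7021 Hz

6.7021 Hz


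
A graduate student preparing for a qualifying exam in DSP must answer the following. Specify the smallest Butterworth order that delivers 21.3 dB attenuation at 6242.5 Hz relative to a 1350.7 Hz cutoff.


Butterworth filter order formula:
n = log10(10^(A/10) - 1) / (2 * log10(f_stop/f_pass))
10^(21.3/10) - 1 = 133.8963
f_stop/f_pass = 6242.5 / 1350.7 = 4.6217
n = 1.5996 -> ceil = 2

2


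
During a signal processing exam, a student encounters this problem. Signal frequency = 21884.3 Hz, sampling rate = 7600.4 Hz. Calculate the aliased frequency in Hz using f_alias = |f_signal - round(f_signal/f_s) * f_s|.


Compute the nearest integer multiple of fs to the signal:
n = round(21884.3 / 7600.4) = 3
f_alias = |21884.3 - 3 * 7600.4|
        = |21884.3 - 22801.2|
        = 916.9 Hz

916.9


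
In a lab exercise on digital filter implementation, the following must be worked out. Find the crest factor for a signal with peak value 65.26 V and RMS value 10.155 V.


Crest factor is the ratio of peak to RMS:
CF = V_peak / V_rms
   = 65.26 / 10.155
   = 6.4264

6.4264


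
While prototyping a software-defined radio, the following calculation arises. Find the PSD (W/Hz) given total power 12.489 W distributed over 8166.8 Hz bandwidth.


Power spectral density:
PSD = P / BW
    = 12.489 / 8166.8
    = 0.00152924 W/Hz

0.00152924 W/Hz


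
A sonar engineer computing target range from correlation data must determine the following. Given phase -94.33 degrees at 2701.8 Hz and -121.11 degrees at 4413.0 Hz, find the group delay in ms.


Group delay from phase difference:
tau = -d(phi)/d(omega)
d(phi) = -26.78 deg = -0.467399 rad
d(omega) = 2*pi*(4413.0 - 2701.8) = 10751.7867 rad/s
tau = -(-0.467399) / 10751.7867
    = 0.0435 ms

0.0435 ms


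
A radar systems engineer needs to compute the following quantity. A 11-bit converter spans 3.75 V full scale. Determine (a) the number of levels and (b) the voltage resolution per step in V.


Step 1 — number of quantization levels:
L = 2^N = 2^11 = 2048

Step 2 — LSB step size:
delta = Vfs / L
      = 3.75 / 2048
      = 0.00183105 V

Levels = 2048; step size = 0.00183105 V


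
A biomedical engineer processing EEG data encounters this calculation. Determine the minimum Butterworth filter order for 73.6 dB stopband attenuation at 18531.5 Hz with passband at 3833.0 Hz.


Butterworth filter order formula:
n = log10(10^(A/10) - 1) / (2 * log10(f_stop/f_pass))
10^(73.6/10) - 1 = 22908675.5277
f_stop/f_pass = 18531.5 / 3833.0 = 4.8347
n = 5.3772 -> ceil = 6

6


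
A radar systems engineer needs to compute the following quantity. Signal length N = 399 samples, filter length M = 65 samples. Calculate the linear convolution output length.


Linear convolution output length:
L = N + M - 1
  = 399 + 65 - 1
  = 463 samples

463


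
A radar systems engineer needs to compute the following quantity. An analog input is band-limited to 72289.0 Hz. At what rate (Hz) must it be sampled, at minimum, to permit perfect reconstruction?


The Nyquist rate is twice the maximum frequency component.
fs_min = 2 * fmax
      = 2 * 72289.0
      = 144578.0 Hz

144578.0


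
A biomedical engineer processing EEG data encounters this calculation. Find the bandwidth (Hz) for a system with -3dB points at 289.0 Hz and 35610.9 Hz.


Bandwidth is the difference of -3dB frequencies:
BW = f_high - f_low
   = 35610.9 - 289.0
   = 35321.9 Hz

35321.9 Hz


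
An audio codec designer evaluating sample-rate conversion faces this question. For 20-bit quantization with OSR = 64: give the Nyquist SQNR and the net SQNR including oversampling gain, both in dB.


Step 1 — baseline SQNR at Nyquist:
SQNR_base = 6.02*N + 1.76
          = 6.02*20 + 1.76
          = 122.16 dB

Step 2 — oversampling processing gain:
G = 10*log10(OSR) = 10*log10(64) = 18.06 dB

Step 3 — total:
SQNR_total = 122.16 + 18.06 = 140.22 dB

Base SQNR = 122.16 dB; oversampled SQNR = 140.22 dB
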